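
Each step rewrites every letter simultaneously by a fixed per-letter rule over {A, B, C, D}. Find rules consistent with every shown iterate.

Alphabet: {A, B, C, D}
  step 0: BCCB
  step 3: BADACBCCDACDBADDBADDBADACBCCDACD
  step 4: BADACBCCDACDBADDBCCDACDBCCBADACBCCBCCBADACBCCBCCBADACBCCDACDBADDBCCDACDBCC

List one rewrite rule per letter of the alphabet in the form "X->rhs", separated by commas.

  step 3 ⇒ step 4: BADACBCCDACDBADDBADDBADACBCCDACD ⇒ BA·DAC·BCC·DAC·D·BA·D·D·BCC·DAC·D·BCC·BA·DAC·BCC·BCC·BA·DAC·BCC·BCC·BA·DAC·BCC·DAC·D·BA·D·D·BCC·DAC·D·BCC
    A ↦ DAC
    B ↦ BA
    C ↦ D
    D ↦ BCC

A->DAC, B->BA, C->D, D->BCC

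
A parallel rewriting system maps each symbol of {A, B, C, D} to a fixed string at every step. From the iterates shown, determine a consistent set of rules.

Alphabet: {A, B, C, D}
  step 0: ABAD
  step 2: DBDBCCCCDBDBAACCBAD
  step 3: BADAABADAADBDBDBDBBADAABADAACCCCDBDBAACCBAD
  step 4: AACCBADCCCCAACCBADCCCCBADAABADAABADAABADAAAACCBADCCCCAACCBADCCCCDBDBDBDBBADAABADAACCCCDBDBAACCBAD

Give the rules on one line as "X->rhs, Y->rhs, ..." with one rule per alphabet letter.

  step 3 ⇒ step 4: BADAABADAADBDBDBDBBADAABADAACCCCDBDBAACCBAD ⇒ AA·CC·BAD·CC·CC·AA·CC·BAD·CC·CC·BAD·AA·BAD·AA·BAD·AA·BAD·AA·AA·CC·BAD·CC·CC·AA·CC·BAD·CC·CC·DB·DB·DB·DB·BAD·AA·BAD·AA·CC·CC·DB·DB·AA·CC·BAD
    A ↦ CC
    B ↦ AA
    C ↦ DB
    D ↦ BAD

A->CC, B->AA, C->DB, D->BAD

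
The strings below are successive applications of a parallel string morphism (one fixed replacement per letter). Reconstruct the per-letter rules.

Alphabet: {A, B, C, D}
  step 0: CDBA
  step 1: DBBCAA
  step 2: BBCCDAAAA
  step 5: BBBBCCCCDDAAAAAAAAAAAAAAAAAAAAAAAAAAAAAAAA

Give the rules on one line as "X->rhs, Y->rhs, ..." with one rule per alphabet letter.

A->AA, B->C, C->D, D->BB

  step 1 ⇒ step 2: DBBCAA ⇒ BB·C·C·D·AA·AA
    A ↦ AA
    B ↦ C
    C ↦ D
    D ↦ BB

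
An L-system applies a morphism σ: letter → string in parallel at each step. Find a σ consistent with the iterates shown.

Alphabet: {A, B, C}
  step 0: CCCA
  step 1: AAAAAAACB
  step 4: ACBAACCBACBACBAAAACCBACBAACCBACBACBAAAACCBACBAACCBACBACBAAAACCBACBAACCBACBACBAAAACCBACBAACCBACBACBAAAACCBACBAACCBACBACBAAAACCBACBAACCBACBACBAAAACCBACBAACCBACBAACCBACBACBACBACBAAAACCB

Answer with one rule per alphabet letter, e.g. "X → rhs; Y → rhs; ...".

A->ACB, B->CCB, C->AA

  step 0 ⇒ step 1: CCCA ⇒ AA·AA·AA·ACB
    A ↦ ACB
    C ↦ AA
    B ↦ CCB  (constrained at step 1)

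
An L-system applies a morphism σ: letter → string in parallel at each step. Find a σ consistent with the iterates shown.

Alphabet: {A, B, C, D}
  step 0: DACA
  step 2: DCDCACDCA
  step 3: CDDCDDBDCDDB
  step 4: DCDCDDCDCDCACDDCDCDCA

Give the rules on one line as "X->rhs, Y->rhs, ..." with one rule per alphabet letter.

  step 3 ⇒ step 4: CDDCDDBDCDDB ⇒ D·CD·CD·D·CD·CD·CA·CD·D·CD·CD·CA
    B ↦ CA
    C ↦ D
    D ↦ CD
  step 2 ⇒ step 3: DCDCACDCA ⇒ CD·D·CD·D·B·D·CD·D·B
    A ↦ B

A->B, B->CA, C->D, D->CD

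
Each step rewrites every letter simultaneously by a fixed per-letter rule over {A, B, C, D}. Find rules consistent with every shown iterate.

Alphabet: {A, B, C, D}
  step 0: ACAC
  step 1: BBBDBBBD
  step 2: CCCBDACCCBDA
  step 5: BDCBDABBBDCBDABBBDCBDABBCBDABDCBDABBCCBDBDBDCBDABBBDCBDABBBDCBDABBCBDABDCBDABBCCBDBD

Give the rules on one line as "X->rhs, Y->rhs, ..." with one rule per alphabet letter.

A->BB, B->C, C->BD, D->BDA

  step 1 ⇒ step 2: BBBDBBBD ⇒ C·C·C·BDA·C·C·C·BDA
    B ↦ C
    D ↦ BDA
  step 0 ⇒ step 1: ACAC ⇒ BB·BD·BB·BD
    A ↦ BB
  step 0 ⇒ step 1: ACAC ⇒ BB·BD·BB·BD
    C ↦ BD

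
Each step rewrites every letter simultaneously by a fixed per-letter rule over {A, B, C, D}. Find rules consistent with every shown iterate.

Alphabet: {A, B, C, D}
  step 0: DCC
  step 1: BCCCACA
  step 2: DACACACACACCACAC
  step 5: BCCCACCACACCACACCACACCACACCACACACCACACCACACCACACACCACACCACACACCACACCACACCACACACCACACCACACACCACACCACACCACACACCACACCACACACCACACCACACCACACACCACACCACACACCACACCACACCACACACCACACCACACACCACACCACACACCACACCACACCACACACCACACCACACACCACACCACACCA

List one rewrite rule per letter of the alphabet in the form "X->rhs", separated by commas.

  step 1 ⇒ step 2: BCCCACA ⇒ DA·CA·CA·CA·CAC·CA·CAC
    A ↦ CAC
    B ↦ DA
    C ↦ CA
  step 0 ⇒ step 1: DCC ⇒ BCC·CA·CA
    D ↦ BCC

A->CAC, B->DA, C->CA, D->BCC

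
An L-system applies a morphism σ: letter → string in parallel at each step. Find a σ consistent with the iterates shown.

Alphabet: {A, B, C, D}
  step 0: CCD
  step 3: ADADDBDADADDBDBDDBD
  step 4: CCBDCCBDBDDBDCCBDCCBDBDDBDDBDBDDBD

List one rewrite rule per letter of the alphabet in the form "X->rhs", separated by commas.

  step 3 ⇒ step 4: ADADDBDADADDBDBDDBD ⇒ CC·BD·CC·BD·BD·D·BD·CC·BD·CC·BD·BD·D·BD·D·BD·BD·D·BD
    A ↦ CC
    B ↦ D
    D ↦ BD
    C ↦ AD  (constrained at step 0)

A->CC, B->D, C->AD, D->BD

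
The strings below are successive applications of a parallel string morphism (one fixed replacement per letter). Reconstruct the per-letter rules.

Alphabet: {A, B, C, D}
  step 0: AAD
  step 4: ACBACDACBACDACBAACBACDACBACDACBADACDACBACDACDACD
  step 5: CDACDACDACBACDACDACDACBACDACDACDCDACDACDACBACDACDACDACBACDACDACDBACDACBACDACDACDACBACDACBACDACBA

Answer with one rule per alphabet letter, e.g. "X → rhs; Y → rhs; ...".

  step 4 ⇒ step 5: ACBACDACBACDACBAACBACDACBACDACBADACDACBACDACDACD ⇒ CD·AC·DA·CD·AC·BA·CD·AC·DA·CD·AC·BA·CD·AC·DA·CD·CD·AC·DA·CD·AC·BA·CD·AC·DA·CD·AC·BA·CD·AC·DA·CD·BA·CD·AC·BA·CD·AC·DA·CD·AC·BA·CD·AC·BA·CD·AC·BA
    A ↦ CD
    B ↦ DA
    C ↦ AC
    D ↦ BA

A->CD, B->DA, C->AC, D->BA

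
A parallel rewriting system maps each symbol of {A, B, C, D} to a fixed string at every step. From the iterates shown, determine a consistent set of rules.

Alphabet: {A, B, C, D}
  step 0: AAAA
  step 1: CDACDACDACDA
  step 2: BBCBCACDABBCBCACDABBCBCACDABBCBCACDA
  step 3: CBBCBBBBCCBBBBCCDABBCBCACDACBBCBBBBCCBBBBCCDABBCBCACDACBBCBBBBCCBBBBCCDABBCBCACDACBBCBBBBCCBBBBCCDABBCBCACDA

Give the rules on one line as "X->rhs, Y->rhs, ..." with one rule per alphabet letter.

A->CDA, B->CBB, C->BBC, D->BCA

  step 2 ⇒ step 3: BBCBCACDABBCBCACDABBCBCACDABBCBCACDA ⇒ CBB·CBB·BBC·CBB·BBC·CDA·BBC·BCA·CDA·CBB·CBB·BBC·CBB·BBC·CDA·BBC·BCA·CDA·CBB·CBB·BBC·CBB·BBC·CDA·BBC·BCA·CDA·CBB·CBB·BBC·CBB·BBC·CDA·BBC·BCA·CDA
    A ↦ CDA
    B ↦ CBB
    C ↦ BBC
    D ↦ BCA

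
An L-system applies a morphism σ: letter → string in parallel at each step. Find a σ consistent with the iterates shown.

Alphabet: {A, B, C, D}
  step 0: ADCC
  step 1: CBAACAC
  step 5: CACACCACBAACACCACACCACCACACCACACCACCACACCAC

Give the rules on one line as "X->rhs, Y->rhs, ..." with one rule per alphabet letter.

A->C, B->D, C->AC, D->BA

  step 0 ⇒ step 1: ADCC ⇒ C·BA·AC·AC
    A ↦ C
    C ↦ AC
    D ↦ BA
    B ↦ D  (constrained at step 1)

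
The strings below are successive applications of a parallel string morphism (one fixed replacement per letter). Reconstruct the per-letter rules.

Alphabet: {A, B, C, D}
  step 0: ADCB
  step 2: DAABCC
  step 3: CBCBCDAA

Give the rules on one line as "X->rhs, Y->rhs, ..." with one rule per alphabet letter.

  step 2 ⇒ step 3: DAABCC ⇒ C·BC·BC·D·A·A
    A ↦ BC
    B ↦ D
    C ↦ A
    D ↦ C

A->BC, B->D, C->A, D->C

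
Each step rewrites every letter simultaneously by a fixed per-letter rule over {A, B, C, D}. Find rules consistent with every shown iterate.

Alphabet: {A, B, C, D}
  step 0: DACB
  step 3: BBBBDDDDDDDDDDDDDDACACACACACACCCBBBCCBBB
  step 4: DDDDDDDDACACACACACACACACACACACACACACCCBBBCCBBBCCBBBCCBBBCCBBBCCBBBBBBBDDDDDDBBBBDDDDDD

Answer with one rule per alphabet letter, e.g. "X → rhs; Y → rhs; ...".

  step 3 ⇒ step 4: BBBBDDDDDDDDDDDDDDACACACACACACCCBBBCCBBB ⇒ DD·DD·DD·DD·AC·AC·AC·AC·AC·AC·AC·AC·AC·AC·AC·AC·AC·AC·CCB·BB·CCB·BB·CCB·BB·CCB·BB·CCB·BB·CCB·BB·BB·BB·DD·DD·DD·BB·BB·DD·DD·DD
    A ↦ CCB
    B ↦ DD
    C ↦ BB
    D ↦ AC

A->CCB, B->DD, C->BB, D->AC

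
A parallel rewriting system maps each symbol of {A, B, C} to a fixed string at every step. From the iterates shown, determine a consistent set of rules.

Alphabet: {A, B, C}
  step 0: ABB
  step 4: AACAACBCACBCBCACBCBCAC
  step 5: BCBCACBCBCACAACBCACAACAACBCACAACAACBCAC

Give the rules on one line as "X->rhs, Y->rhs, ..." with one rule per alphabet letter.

A->BC, B->A, C->AC

  step 4 ⇒ step 5: AACAACBCACBCBCACBCBCAC ⇒ BC·BC·AC·BC·BC·AC·A·AC·BC·AC·A·AC·A·AC·BC·AC·A·AC·A·AC·BC·AC
    A ↦ BC
    B ↦ A
    C ↦ AC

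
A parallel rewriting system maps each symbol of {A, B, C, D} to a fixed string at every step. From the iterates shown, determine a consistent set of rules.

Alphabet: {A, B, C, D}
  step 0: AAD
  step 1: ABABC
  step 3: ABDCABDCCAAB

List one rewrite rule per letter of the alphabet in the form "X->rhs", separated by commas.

  step 0 ⇒ step 1: AAD ⇒ AB·AB·C
    A ↦ AB
    D ↦ C
    B ↦ D  (constrained at step 1)
    C ↦ CA  (constrained at step 1)

A->AB, B->D, C->CA, D->C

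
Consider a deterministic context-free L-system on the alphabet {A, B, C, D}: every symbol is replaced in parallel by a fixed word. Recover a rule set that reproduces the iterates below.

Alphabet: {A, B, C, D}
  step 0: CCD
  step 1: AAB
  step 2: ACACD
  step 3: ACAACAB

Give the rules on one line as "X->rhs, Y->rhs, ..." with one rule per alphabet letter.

A->AC, B->D, C->A, D->B

  step 2 ⇒ step 3: ACACD ⇒ AC·A·AC·A·B
    A ↦ AC
    C ↦ A
    D ↦ B
  step 1 ⇒ step 2: AAB ⇒ AC·AC·D
    B ↦ D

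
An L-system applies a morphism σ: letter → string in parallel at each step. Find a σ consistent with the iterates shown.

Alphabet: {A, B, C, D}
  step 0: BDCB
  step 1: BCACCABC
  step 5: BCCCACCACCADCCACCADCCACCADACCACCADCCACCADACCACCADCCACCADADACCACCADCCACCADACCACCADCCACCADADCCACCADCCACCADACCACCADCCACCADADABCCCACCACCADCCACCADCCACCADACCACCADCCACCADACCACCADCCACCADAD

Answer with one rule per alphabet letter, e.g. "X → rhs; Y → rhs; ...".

  step 0 ⇒ step 1: BDCB ⇒ BC·A·CCA·BC
    B ↦ BC
    C ↦ CCA
    D ↦ A
    A ↦ D  (constrained at step 1)

A->D, B->BC, C->CCA, D->A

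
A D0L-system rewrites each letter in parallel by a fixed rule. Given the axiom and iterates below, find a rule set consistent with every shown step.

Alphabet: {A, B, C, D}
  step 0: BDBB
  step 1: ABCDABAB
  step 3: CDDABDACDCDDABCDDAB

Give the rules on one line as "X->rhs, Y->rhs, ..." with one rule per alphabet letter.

A->D, B->AB, C->A, D->CD

  step 0 ⇒ step 1: BDBB ⇒ AB·CD·AB·AB
    B ↦ AB
    D ↦ CD
    A ↦ D  (constrained at step 1)
    C ↦ A  (constrained at step 1)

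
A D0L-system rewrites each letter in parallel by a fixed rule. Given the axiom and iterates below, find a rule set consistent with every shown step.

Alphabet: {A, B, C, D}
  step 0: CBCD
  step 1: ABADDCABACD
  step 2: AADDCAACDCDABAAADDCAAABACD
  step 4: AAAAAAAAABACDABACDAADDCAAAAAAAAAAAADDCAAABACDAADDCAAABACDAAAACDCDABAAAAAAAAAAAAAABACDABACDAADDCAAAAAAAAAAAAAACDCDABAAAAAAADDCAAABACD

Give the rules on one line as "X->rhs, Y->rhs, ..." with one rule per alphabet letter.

  step 1 ⇒ step 2: ABADDCABACD ⇒ AA·DDC·AA·CD·CD·ABA·AA·DDC·AA·ABA·CD
    A ↦ AA
    B ↦ DDC
    C ↦ ABA
    D ↦ CD

A->AA, B->DDC, C->ABA, D->CD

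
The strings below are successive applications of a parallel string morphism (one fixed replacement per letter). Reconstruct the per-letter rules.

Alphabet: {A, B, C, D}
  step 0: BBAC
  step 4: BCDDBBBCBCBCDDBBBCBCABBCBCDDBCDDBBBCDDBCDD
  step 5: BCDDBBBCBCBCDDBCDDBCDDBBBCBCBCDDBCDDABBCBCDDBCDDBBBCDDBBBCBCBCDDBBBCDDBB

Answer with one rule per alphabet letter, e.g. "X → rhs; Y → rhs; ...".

A->AB, B->BC, C->DD, D->B

  step 4 ⇒ step 5: BCDDBBBCBCBCDDBBBCBCABBCBCDDBCDDBBBCDDBCDD ⇒ BC·DD·B·B·BC·BC·BC·DD·BC·DD·BC·DD·B·B·BC·BC·BC·DD·BC·DD·AB·BC·BC·DD·BC·DD·B·B·BC·DD·B·B·BC·BC·BC·DD·B·B·BC·DD·B·B
    A ↦ AB
    B ↦ BC
    C ↦ DD
    D ↦ B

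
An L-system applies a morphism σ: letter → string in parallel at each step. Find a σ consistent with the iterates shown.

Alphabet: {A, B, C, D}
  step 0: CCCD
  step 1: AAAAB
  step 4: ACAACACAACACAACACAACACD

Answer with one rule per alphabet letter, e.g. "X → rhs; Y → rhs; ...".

A->AC, B->D, C->A, D->AB

  step 0 ⇒ step 1: CCCD ⇒ A·A·A·AB
    C ↦ A
    D ↦ AB
    A ↦ AC  (constrained at step 1)
    B ↦ D  (constrained at step 1)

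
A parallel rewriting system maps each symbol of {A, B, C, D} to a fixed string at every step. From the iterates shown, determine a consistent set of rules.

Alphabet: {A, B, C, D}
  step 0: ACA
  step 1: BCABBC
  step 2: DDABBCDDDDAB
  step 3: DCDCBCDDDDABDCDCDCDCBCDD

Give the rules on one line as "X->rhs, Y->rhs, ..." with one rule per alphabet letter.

  step 2 ⇒ step 3: DDABBCDDDDAB ⇒ DC·DC·BC·DD·DD·AB·DC·DC·DC·DC·BC·DD
    A ↦ BC
    B ↦ DD
    C ↦ AB
    D ↦ DC

A->BC, B->DD, C->AB, D->DC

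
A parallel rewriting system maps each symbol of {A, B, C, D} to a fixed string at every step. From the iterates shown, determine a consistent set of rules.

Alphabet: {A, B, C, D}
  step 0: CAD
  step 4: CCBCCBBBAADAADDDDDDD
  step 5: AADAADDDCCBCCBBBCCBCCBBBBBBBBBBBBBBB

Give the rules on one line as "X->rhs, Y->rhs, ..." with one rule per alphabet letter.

  step 4 ⇒ step 5: CCBCCBBBAADAADDDDDDD ⇒ A·A·D·A·A·D·D·D·CCB·CCB·BB·CCB·CCB·BB·BB·BB·BB·BB·BB·BB
    A ↦ CCB
    B ↦ D
    C ↦ A
    D ↦ BB

A->CCB, B->D, C->A, D->BB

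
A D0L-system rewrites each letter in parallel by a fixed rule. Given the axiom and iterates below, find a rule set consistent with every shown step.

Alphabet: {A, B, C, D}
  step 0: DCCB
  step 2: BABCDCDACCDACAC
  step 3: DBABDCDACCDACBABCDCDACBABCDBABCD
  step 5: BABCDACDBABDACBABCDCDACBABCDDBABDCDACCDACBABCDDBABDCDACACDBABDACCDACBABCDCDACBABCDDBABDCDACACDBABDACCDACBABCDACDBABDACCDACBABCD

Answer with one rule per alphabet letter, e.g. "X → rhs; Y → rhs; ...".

  step 2 ⇒ step 3: BABCDCDACCDACAC ⇒ D·BAB·D·CD·AC·CD·AC·BAB·CD·CD·AC·BAB·CD·BAB·CD
    A ↦ BAB
    B ↦ D
    C ↦ CD
    D ↦ AC

A->BAB, B->D, C->CD, D->AC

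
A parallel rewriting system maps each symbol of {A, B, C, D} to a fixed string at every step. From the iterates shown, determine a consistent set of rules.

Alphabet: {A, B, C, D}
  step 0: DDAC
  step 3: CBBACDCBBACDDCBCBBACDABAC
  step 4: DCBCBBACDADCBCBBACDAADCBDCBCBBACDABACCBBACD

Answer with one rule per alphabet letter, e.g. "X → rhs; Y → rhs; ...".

  step 3 ⇒ step 4: CBBACDCBBACDDCBCBBACDABAC ⇒ D·CB·CB·BAC·D·A·D·CB·CB·BAC·D·A·A·D·CB·D·CB·CB·BAC·D·A·BAC·CB·BAC·D
    A ↦ BAC
    B ↦ CB
    C ↦ D
    D ↦ A

A->BAC, B->CB, C->D, D->A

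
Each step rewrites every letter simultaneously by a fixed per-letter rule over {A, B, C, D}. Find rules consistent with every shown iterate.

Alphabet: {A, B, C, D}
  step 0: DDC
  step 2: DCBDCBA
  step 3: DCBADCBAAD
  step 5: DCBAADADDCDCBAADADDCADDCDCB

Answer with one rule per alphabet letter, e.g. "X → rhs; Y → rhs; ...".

A->AD, B->A, C->B, D->DC

  step 2 ⇒ step 3: DCBDCBA ⇒ DC·B·A·DC·B·A·AD
    A ↦ AD
    B ↦ A
    C ↦ B
    D ↦ DC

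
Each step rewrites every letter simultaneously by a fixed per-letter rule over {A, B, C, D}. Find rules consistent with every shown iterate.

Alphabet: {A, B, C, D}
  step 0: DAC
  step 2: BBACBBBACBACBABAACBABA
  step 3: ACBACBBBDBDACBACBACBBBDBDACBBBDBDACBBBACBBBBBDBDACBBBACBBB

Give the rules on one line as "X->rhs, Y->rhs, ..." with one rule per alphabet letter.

  step 2 ⇒ step 3: BBACBBBACBACBABAACBABA ⇒ ACB·ACB·BB·DBD·ACB·ACB·ACB·BB·DBD·ACB·BB·DBD·ACB·BB·ACB·BB·BB·DBD·ACB·BB·ACB·BB
    A ↦ BB
    B ↦ ACB
    C ↦ DBD
    D ↦ ABA  (constrained at step 0)

A->BB, B->ACB, C->DBD, D->ABA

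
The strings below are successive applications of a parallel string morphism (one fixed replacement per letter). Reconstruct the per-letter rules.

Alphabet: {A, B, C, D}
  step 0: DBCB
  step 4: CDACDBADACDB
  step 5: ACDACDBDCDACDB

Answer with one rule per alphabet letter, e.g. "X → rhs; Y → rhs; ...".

  step 4 ⇒ step 5: CDACDBADACDB ⇒ A·C·D·A·C·DB·D·C·D·A·C·DB
    A ↦ D
    B ↦ DB
    C ↦ A
    D ↦ C

A->D, B->DB, C->A, D->C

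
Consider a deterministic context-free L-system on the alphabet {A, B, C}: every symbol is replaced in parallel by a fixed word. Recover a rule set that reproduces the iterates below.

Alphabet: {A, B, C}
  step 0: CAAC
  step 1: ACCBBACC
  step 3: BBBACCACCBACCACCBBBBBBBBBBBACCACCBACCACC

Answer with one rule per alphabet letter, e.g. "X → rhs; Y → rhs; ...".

  step 0 ⇒ step 1: CAAC ⇒ ACC·B·B·ACC
    A ↦ B
    C ↦ ACC
    B ↦ BB  (constrained at step 1)

A->B, B->BB, C->ACC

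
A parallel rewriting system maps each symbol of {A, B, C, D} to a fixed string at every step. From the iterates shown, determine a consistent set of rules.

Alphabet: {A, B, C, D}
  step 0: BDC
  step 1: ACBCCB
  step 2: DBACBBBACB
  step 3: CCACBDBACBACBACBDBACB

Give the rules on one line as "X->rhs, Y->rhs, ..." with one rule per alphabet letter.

  step 2 ⇒ step 3: DBACBBBACB ⇒ CC·ACB·D·B·ACB·ACB·ACB·D·B·ACB
    A ↦ D
    B ↦ ACB
    C ↦ B
    D ↦ CC

A->D, B->ACB, C->B, D->CC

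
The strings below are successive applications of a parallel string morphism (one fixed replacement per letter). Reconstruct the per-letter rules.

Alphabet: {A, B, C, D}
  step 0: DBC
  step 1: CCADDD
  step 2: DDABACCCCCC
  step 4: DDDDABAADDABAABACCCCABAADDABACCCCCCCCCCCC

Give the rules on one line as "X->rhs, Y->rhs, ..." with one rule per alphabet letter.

  step 1 ⇒ step 2: CCADDD ⇒ D·D·ABA·CC·CC·CC
    A ↦ ABA
    C ↦ D
    D ↦ CC
  step 0 ⇒ step 1: DBC ⇒ CC·ADD·D
    B ↦ ADD

A->ABA, B->ADD, C->D, D->CC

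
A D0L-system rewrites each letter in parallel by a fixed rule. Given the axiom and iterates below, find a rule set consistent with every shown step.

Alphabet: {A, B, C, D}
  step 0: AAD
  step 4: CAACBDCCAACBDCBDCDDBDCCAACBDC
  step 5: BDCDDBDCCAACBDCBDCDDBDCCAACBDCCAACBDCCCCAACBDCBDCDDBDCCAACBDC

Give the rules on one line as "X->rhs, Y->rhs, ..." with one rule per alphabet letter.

A->D, B->CAA, C->BDC, D->C

  step 4 ⇒ step 5: CAACBDCCAACBDCBDCDDBDCCAACBDC ⇒ BDC·D·D·BDC·CAA·C·BDC·BDC·D·D·BDC·CAA·C·BDC·CAA·C·BDC·C·C·CAA·C·BDC·BDC·D·D·BDC·CAA·C·BDC
    A ↦ D
    B ↦ CAA
    C ↦ BDC
    D ↦ C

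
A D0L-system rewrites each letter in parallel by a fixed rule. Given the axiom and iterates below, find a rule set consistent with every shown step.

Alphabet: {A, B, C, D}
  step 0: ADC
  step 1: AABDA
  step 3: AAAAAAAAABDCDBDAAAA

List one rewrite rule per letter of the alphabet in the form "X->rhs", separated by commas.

  step 0 ⇒ step 1: ADC ⇒ AA·BD·A
    A ↦ AA
    C ↦ A
    D ↦ BD
    B ↦ CD  (constrained at step 1)

A->AA, B->CD, C->A, D->BD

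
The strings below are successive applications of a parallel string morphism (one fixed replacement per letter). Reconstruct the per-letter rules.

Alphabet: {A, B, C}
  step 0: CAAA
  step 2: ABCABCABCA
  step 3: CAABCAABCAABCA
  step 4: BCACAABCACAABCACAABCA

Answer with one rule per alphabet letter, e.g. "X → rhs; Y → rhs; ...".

A->CA, B->A, C->B

  step 3 ⇒ step 4: CAABCAABCAABCA ⇒ B·CA·CA·A·B·CA·CA·A·B·CA·CA·A·B·CA
    A ↦ CA
    B ↦ A
    C ↦ B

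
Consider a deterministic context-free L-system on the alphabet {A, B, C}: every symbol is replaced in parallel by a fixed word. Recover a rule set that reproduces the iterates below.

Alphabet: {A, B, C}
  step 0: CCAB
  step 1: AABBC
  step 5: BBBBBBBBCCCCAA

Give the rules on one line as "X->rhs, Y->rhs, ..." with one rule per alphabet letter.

A->BB, B->C, C->A

  step 0 ⇒ step 1: CCAB ⇒ A·A·BB·C
    A ↦ BB
    B ↦ C
    C ↦ A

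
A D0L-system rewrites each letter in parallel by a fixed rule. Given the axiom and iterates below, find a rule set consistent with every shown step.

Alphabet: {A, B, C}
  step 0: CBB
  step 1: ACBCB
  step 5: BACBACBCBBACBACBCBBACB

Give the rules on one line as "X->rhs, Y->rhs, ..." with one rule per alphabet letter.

A->B, B->CB, C->A

  step 0 ⇒ step 1: CBB ⇒ A·CB·CB
    B ↦ CB
    C ↦ A
    A ↦ B  (constrained at step 1)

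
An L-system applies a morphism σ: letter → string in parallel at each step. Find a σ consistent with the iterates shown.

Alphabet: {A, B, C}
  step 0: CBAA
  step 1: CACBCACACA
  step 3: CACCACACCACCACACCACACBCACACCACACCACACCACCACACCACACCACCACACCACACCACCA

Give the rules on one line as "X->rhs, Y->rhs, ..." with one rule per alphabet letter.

  step 0 ⇒ step 1: CBAA ⇒ CAC·BCA·CA·CA
    A ↦ CA
    B ↦ BCA
    C ↦ CAC

A->CA, B->BCA, C->CAC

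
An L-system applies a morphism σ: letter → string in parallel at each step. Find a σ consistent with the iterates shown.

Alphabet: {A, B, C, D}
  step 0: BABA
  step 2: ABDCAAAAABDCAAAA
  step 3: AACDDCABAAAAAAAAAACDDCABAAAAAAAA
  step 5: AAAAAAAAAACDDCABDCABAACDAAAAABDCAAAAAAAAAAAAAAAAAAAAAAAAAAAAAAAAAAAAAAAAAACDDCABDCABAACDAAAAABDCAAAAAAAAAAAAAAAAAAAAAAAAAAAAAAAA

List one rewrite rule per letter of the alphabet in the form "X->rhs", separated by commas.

A->AA, B->CD, C->AB, D->DC

  step 2 ⇒ step 3: ABDCAAAAABDCAAAA ⇒ AA·CD·DC·AB·AA·AA·AA·AA·AA·CD·DC·AB·AA·AA·AA·AA
    A ↦ AA
    B ↦ CD
    C ↦ AB
    D ↦ DC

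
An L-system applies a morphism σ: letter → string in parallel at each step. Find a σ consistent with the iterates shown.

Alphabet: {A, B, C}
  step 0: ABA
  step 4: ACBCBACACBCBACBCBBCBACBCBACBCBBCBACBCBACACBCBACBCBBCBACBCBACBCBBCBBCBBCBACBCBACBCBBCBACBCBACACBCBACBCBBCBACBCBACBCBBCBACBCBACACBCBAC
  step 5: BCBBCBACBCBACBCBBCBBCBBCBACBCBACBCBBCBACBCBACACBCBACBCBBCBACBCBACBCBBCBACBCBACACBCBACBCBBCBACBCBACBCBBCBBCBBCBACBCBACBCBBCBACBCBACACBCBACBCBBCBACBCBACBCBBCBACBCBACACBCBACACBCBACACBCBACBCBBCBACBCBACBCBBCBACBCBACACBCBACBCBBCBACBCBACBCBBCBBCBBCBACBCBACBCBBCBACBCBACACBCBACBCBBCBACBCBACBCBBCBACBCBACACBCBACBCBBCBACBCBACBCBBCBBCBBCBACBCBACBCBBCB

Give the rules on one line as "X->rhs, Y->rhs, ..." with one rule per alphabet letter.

  step 4 ⇒ step 5: ACBCBACACBCBACBCBBCBACBCBACBCBBCBACBCBACACBCBACBCBBCBACBCBACBCBBCBBCBBCBACBCBACBCBBCBACBCBACACBCBACBCBBCBACBCBACBCBBCBACBCBACACBCBAC ⇒ BCB·BCB·AC·BCB·AC·BCB·BCB·BCB·BCB·AC·BCB·AC·BCB·BCB·AC·BCB·AC·AC·BCB·AC·BCB·BCB·AC·BCB·AC·BCB·BCB·AC·BCB·AC·AC·BCB·AC·BCB·BCB·AC·BCB·AC·BCB·BCB·BCB·BCB·AC·BCB·AC·BCB·BCB·AC·BCB·AC·AC·BCB·AC·BCB·BCB·AC·BCB·AC·BCB·BCB·AC·BCB·AC·AC·BCB·AC·AC·BCB·AC·AC·BCB·AC·BCB·BCB·AC·BCB·AC·BCB·BCB·AC·BCB·AC·AC·BCB·AC·BCB·BCB·AC·BCB·AC·BCB·BCB·BCB·BCB·AC·BCB·AC·BCB·BCB·AC·BCB·AC·AC·BCB·AC·BCB·BCB·AC·BCB·AC·BCB·BCB·AC·BCB·AC·AC·BCB·AC·BCB·BCB·AC·BCB·AC·BCB·BCB·BCB·BCB·AC·BCB·AC·BCB·BCB
    A ↦ BCB
    B ↦ AC
    C ↦ BCB

A->BCB, B->AC, C->BCB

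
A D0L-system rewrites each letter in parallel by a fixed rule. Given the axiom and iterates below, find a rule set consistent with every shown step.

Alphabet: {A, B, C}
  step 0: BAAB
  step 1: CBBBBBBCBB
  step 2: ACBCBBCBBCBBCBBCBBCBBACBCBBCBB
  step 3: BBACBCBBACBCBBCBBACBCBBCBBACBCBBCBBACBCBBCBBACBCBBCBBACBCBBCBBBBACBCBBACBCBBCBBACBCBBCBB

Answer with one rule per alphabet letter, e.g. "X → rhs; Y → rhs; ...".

  step 2 ⇒ step 3: ACBCBBCBBCBBCBBCBBCBBACBCBBCBB ⇒ BB·ACB·CBB·ACB·CBB·CBB·ACB·CBB·CBB·ACB·CBB·CBB·ACB·CBB·CBB·ACB·CBB·CBB·ACB·CBB·CBB·BB·ACB·CBB·ACB·CBB·CBB·ACB·CBB·CBB
    A ↦ BB
    B ↦ CBB
    C ↦ ACB

A->BB, B->CBB, C->ACB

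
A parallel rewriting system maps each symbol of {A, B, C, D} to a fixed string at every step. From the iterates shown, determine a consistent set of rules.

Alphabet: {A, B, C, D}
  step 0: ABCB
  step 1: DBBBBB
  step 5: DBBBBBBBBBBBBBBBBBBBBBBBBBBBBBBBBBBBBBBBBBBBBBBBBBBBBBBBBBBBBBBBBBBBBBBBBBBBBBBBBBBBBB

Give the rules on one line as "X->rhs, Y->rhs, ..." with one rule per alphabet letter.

  step 0 ⇒ step 1: ABCB ⇒ D·BB·B·BB
    A ↦ D
    B ↦ BB
    C ↦ B
    D ↦ AC  (constrained at step 1)

A->D, B->BB, C->B, D->AC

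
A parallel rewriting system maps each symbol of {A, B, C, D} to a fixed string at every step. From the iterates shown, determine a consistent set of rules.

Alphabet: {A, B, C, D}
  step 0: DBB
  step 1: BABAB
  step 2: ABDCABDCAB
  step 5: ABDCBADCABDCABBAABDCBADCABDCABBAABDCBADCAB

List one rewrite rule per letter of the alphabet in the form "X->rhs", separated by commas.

A->DC, B->AB, C->A, D->B

  step 1 ⇒ step 2: BABAB ⇒ AB·DC·AB·DC·AB
    A ↦ DC
    B ↦ AB
    C ↦ A  (constrained at step 2)
  step 0 ⇒ step 1: DBB ⇒ B·AB·AB
    D ↦ B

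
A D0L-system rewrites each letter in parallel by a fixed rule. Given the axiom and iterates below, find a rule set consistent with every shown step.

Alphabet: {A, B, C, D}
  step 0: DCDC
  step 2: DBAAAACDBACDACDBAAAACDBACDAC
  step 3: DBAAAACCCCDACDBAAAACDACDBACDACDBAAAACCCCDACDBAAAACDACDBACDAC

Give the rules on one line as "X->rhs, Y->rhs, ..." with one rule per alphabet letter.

A->C, B->AAA, C->DAC, D->DBA

  step 2 ⇒ step 3: DBAAAACDBACDACDBAAAACDBACDAC ⇒ DBA·AAA·C·C·C·C·DAC·DBA·AAA·C·DAC·DBA·C·DAC·DBA·AAA·C·C·C·C·DAC·DBA·AAA·C·DAC·DBA·C·DAC
    A ↦ C
    B ↦ AAA
    C ↦ DAC
    D ↦ DBA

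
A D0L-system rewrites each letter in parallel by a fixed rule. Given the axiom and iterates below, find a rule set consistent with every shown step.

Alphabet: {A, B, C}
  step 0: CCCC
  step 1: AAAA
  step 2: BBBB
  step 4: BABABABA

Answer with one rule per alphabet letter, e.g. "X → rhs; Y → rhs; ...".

  step 1 ⇒ step 2: AAAA ⇒ B·B·B·B
    A ↦ B
    B ↦ AC  (constrained at step 2)
  step 0 ⇒ step 1: CCCC ⇒ A·A·A·A
    C ↦ A

A->B, B->AC, C->A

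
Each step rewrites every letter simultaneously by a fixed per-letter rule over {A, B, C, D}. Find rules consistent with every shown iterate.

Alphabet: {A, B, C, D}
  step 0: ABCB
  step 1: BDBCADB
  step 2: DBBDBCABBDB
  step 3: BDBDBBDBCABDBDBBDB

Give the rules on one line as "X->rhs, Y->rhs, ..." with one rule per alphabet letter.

A->B, B->DB, C->CA, D->B

  step 2 ⇒ step 3: DBBDBCABBDB ⇒ B·DB·DB·B·DB·CA·B·DB·DB·B·DB
    A ↦ B
    B ↦ DB
    C ↦ CA
    D ↦ B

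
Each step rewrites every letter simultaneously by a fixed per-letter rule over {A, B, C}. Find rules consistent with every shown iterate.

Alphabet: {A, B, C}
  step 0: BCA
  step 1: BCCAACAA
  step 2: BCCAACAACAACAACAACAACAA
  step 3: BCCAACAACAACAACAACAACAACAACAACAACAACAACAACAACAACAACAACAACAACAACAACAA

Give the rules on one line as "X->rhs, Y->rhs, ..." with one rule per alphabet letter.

  step 2 ⇒ step 3: BCCAACAACAACAACAACAACAA ⇒ BC·CAA·CAA·CAA·CAA·CAA·CAA·CAA·CAA·CAA·CAA·CAA·CAA·CAA·CAA·CAA·CAA·CAA·CAA·CAA·CAA·CAA·CAA
    A ↦ CAA
    B ↦ BC
    C ↦ CAA

A->CAA, B->BC, C->CAA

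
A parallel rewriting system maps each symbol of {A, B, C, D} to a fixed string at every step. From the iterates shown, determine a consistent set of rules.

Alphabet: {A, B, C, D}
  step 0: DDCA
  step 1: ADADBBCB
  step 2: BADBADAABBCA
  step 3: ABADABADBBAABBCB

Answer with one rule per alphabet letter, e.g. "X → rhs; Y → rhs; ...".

  step 2 ⇒ step 3: BADBADAABBCA ⇒ A·B·AD·A·B·AD·B·B·A·A·BBC·B
    A ↦ B
    B ↦ A
    C ↦ BBC
    D ↦ AD

A->B, B->A, C->BBC, D->AD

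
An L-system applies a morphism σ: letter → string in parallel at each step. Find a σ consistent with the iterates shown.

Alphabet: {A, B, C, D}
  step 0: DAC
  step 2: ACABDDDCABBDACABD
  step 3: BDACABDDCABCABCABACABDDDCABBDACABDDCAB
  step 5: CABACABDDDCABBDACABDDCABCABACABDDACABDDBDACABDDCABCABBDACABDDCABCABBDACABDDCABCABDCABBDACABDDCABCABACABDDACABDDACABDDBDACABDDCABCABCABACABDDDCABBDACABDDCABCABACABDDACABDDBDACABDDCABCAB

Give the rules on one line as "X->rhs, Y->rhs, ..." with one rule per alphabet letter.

  step 2 ⇒ step 3: ACABDDDCABBDACABD ⇒ BD·ACA·BD·D·CAB·CAB·CAB·ACA·BD·D·D·CAB·BD·ACA·BD·D·CAB
    A ↦ BD
    B ↦ D
    C ↦ ACA
    D ↦ CAB

A->BD, B->D, C->ACA, D->CAB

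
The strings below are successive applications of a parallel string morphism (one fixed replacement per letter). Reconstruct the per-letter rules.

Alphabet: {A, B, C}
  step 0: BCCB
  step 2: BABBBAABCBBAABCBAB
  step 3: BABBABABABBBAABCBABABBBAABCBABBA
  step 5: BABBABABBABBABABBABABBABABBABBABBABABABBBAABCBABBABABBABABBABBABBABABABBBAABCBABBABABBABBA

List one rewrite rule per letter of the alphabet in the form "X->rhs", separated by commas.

A->B, B->BA, C->ABC

  step 2 ⇒ step 3: BABBBAABCBBAABCBAB ⇒ BA·B·BA·BA·BA·B·B·BA·ABC·BA·BA·B·B·BA·ABC·BA·B·BA
    A ↦ B
    B ↦ BA
    C ↦ ABC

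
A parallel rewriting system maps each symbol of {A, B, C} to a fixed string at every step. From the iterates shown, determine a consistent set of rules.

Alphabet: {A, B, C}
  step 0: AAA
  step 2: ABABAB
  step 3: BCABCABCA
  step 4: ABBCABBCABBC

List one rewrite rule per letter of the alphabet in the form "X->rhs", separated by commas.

  step 3 ⇒ step 4: BCABCABCA ⇒ A·B·BC·A·B·BC·A·B·BC
    A ↦ BC
    B ↦ A
    C ↦ B

A->BC, B->A, C->B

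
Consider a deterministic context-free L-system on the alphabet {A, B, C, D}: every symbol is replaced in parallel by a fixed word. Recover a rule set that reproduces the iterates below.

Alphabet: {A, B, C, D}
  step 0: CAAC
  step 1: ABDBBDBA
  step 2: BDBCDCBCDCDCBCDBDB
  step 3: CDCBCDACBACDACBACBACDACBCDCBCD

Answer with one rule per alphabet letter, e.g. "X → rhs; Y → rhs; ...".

A->BDB, B->CD, C->A, D->CB

  step 2 ⇒ step 3: BDBCDCBCDCDCBCDBDB ⇒ CD·CB·CD·A·CB·A·CD·A·CB·A·CB·A·CD·A·CB·CD·CB·CD
    B ↦ CD
    C ↦ A
    D ↦ CB
  step 0 ⇒ step 1: CAAC ⇒ A·BDB·BDB·A
    A ↦ BDB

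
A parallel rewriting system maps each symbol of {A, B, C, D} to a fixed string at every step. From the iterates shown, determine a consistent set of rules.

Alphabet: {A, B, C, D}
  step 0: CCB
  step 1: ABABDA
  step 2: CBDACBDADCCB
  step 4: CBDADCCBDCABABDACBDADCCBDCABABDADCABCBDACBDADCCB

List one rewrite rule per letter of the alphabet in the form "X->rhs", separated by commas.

  step 1 ⇒ step 2: ABABDA ⇒ CB·DA·CB·DA·DC·CB
    A ↦ CB
    B ↦ DA
    D ↦ DC
  step 0 ⇒ step 1: CCB ⇒ AB·AB·DA
    C ↦ AB

A->CB, B->DA, C->AB, D->DC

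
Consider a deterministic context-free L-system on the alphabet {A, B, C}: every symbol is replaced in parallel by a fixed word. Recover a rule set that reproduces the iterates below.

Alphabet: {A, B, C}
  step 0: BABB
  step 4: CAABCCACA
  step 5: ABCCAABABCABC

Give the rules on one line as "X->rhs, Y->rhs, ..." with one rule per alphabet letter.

A->C, B->A, C->AB

  step 4 ⇒ step 5: CAABCCACA ⇒ AB·C·C·A·AB·AB·C·AB·C
    A ↦ C
    B ↦ A
    C ↦ AB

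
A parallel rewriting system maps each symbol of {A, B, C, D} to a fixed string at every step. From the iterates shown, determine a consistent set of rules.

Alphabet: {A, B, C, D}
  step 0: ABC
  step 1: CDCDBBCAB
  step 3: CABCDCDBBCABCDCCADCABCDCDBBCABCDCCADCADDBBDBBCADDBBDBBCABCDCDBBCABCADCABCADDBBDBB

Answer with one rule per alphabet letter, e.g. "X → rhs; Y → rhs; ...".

A->CDC, B->DBB, C->CAB, D->CAD

  step 0 ⇒ step 1: ABC ⇒ CDC·DBB·CAB
    A ↦ CDC
    B ↦ DBB
    C ↦ CAB
    D ↦ CAD  (constrained at step 1)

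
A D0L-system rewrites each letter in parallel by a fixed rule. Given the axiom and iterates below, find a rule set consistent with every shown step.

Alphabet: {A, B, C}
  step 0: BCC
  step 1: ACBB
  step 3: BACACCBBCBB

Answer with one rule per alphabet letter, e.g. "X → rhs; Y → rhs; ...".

A->CB, B->AC, C->B

  step 0 ⇒ step 1: BCC ⇒ AC·B·B
    B ↦ AC
    C ↦ B
    A ↦ CB  (constrained at step 1)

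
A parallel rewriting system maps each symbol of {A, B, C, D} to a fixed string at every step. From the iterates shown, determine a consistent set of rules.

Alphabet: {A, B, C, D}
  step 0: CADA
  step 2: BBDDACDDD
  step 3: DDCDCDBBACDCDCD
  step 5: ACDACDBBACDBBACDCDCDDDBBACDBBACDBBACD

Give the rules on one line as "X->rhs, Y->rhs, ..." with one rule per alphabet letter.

A->BB, B->D, C->A, D->CD

  step 2 ⇒ step 3: BBDDACDDD ⇒ D·D·CD·CD·BB·A·CD·CD·CD
    A ↦ BB
    B ↦ D
    C ↦ A
    D ↦ CD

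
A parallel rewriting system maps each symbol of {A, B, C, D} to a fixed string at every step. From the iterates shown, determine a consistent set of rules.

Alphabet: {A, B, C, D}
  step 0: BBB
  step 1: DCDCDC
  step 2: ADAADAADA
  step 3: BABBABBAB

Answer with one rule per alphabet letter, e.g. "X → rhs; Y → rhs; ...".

  step 2 ⇒ step 3: ADAADAADA ⇒ B·A·B·B·A·B·B·A·B
    A ↦ B
    D ↦ A
  step 0 ⇒ step 1: BBB ⇒ DC·DC·DC
    B ↦ DC
  step 1 ⇒ step 2: DCDCDC ⇒ A·DA·A·DA·A·DA
    C ↦ DA

A->B, B->DC, C->DA, D->A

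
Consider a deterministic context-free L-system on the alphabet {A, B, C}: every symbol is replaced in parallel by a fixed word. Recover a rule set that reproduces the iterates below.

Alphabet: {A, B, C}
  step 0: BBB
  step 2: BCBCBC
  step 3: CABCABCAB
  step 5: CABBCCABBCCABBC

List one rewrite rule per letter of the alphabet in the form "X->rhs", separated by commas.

A->C, B->CA, C->B

  step 2 ⇒ step 3: BCBCBC ⇒ CA·B·CA·B·CA·B
    B ↦ CA
    C ↦ B
    A ↦ C  (constrained at step 3)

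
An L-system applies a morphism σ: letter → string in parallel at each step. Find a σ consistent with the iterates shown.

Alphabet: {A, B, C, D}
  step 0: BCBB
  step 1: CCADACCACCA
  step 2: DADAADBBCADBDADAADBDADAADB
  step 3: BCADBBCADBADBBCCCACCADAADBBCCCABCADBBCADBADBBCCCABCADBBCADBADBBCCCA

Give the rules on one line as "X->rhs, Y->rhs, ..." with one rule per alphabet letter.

A->ADB, B->CCA, C->DA, D->BC

  step 2 ⇒ step 3: DADAADBBCADBDADAADBDADAADB ⇒ BC·ADB·BC·ADB·ADB·BC·CCA·CCA·DA·ADB·BC·CCA·BC·ADB·BC·ADB·ADB·BC·CCA·BC·ADB·BC·ADB·ADB·BC·CCA
    A ↦ ADB
    B ↦ CCA
    C ↦ DA
    D ↦ BC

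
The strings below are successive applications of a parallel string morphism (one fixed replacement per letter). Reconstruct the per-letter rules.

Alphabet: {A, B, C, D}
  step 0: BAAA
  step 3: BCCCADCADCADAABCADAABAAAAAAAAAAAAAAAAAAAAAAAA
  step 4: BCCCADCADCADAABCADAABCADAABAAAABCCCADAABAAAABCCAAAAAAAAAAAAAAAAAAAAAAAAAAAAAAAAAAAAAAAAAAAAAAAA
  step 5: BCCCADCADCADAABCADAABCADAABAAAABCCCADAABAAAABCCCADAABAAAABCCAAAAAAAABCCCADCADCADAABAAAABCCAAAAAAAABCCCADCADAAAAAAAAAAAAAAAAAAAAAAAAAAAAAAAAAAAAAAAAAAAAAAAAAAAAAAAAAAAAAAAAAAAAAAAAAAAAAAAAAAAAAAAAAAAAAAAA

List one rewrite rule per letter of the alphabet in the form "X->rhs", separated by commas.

A->AA, B->BCC, C->CAD, D->B

  step 4 ⇒ step 5: BCCCADCADCADAABCADAABCADAABAAAABCCCADAABAAAABCCAAAAAAAAAAAAAAAAAAAAAAAAAAAAAAAAAAAAAAAAAAAAAAAA ⇒ BCC·CAD·CAD·CAD·AA·B·CAD·AA·B·CAD·AA·B·AA·AA·BCC·CAD·AA·B·AA·AA·BCC·CAD·AA·B·AA·AA·BCC·AA·AA·AA·AA·BCC·CAD·CAD·CAD·AA·B·AA·AA·BCC·AA·AA·AA·AA·BCC·CAD·CAD·AA·AA·AA·AA·AA·AA·AA·AA·AA·AA·AA·AA·AA·AA·AA·AA·AA·AA·AA·AA·AA·AA·AA·AA·AA·AA·AA·AA·AA·AA·AA·AA·AA·AA·AA·AA·AA·AA·AA·AA·AA·AA·AA·AA·AA·AA·AA·AA
    A ↦ AA
    B ↦ BCC
    C ↦ CAD
    D ↦ B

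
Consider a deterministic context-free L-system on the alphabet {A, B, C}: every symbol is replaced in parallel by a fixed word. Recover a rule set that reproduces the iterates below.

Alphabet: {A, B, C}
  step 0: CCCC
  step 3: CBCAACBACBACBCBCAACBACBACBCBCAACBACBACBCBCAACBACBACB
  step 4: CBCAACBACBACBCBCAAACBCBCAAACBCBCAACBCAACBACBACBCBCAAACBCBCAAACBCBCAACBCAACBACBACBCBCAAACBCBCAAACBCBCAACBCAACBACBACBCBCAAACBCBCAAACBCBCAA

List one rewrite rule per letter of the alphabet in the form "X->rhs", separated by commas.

A->ACB, B->CAA, C->CB

  step 3 ⇒ step 4: CBCAACBACBACBCBCAACBACBACBCBCAACBACBACBCBCAACBACBACB ⇒ CB·CAA·CB·ACB·ACB·CB·CAA·ACB·CB·CAA·ACB·CB·CAA·CB·CAA·CB·ACB·ACB·CB·CAA·ACB·CB·CAA·ACB·CB·CAA·CB·CAA·CB·ACB·ACB·CB·CAA·ACB·CB·CAA·ACB·CB·CAA·CB·CAA·CB·ACB·ACB·CB·CAA·ACB·CB·CAA·ACB·CB·CAA
    A ↦ ACB
    B ↦ CAA
    C ↦ CB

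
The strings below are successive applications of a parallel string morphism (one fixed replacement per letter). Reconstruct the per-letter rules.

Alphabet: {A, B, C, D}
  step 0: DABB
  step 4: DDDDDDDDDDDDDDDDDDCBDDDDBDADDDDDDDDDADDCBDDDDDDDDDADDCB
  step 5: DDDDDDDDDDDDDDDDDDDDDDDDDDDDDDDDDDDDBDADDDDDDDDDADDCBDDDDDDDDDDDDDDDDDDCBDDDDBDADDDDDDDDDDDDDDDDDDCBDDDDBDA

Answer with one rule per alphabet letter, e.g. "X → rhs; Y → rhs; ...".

  step 4 ⇒ step 5: DDDDDDDDDDDDDDDDDDCBDDDDBDADDDDDDDDDADDCBDDDDDDDDDADDCB ⇒ DD·DD·DD·DD·DD·DD·DD·DD·DD·DD·DD·DD·DD·DD·DD·DD·DD·DD·B·DA·DD·DD·DD·DD·DA·DD·CB·DD·DD·DD·DD·DD·DD·DD·DD·DD·CB·DD·DD·B·DA·DD·DD·DD·DD·DD·DD·DD·DD·DD·CB·DD·DD·B·DA
    A ↦ CB
    B ↦ DA
    C ↦ B
    D ↦ DD

A->CB, B->DA, C->B, D->DD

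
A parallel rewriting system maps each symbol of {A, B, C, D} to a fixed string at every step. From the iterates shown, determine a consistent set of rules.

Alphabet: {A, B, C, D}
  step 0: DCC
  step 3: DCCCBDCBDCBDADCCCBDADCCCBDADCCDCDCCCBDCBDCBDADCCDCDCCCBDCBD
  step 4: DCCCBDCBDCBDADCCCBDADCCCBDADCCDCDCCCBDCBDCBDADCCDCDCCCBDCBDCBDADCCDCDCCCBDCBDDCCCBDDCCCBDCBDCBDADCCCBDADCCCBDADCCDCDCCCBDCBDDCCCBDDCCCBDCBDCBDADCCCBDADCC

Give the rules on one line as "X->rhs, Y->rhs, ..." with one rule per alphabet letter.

A->DC, B->A, C->CBD, D->DCC

  step 3 ⇒ step 4: DCCCBDCBDCBDADCCCBDADCCCBDADCCDCDCCCBDCBDCBDADCCDCDCCCBDCBD ⇒ DCC·CBD·CBD·CBD·A·DCC·CBD·A·DCC·CBD·A·DCC·DC·DCC·CBD·CBD·CBD·A·DCC·DC·DCC·CBD·CBD·CBD·A·DCC·DC·DCC·CBD·CBD·DCC·CBD·DCC·CBD·CBD·CBD·A·DCC·CBD·A·DCC·CBD·A·DCC·DC·DCC·CBD·CBD·DCC·CBD·DCC·CBD·CBD·CBD·A·DCC·CBD·A·DCC
    A ↦ DC
    B ↦ A
    C ↦ CBD
    D ↦ DCC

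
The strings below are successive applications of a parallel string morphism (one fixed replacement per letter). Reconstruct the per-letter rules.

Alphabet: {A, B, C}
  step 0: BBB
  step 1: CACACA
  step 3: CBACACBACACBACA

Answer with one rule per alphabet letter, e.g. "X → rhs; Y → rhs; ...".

  step 0 ⇒ step 1: BBB ⇒ CA·CA·CA
    B ↦ CA
    A ↦ CB  (constrained at step 1)
    C ↦ A  (constrained at step 1)

A->CB, B->CA, C->A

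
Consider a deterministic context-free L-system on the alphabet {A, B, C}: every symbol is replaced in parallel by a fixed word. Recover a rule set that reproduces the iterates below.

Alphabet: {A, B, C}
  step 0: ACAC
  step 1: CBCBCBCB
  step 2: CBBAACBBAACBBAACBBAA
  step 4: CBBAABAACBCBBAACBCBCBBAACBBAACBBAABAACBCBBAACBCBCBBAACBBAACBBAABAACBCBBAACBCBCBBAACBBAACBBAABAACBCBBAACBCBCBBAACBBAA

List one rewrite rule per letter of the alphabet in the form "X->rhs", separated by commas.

A->CB, B->BAA, C->CB

  step 1 ⇒ step 2: CBCBCBCB ⇒ CB·BAA·CB·BAA·CB·BAA·CB·BAA
    B ↦ BAA
    C ↦ CB
  step 0 ⇒ step 1: ACAC ⇒ CB·CB·CB·CB
    A ↦ CB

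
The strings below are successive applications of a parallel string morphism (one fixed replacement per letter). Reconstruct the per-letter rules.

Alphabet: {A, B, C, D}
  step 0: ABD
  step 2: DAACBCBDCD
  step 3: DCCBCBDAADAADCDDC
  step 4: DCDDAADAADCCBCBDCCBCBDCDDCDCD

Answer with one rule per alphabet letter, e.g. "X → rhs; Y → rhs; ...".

A->CB, B->AA, C->D, D->DC

  step 3 ⇒ step 4: DCCBCBDAADAADCDDC ⇒ DC·D·D·AA·D·AA·DC·CB·CB·DC·CB·CB·DC·D·DC·DC·D
    A ↦ CB
    B ↦ AA
    C ↦ D
    D ↦ DC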